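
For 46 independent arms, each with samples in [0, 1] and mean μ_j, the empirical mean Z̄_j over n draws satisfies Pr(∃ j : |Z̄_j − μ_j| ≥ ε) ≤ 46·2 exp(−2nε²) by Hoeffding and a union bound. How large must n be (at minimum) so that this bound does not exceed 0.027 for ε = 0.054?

Need 2·46·exp(−2nε²) ≤ 0.027, i.e. exp(−2nε²) ≤ 0.027/92.
So 2nε² ≥ ln(92/0.027) = 8.133707.
Hence n ≥ 8.133707/(2·0.054²) = 1394.669.
The smallest integer n is 1395.

1395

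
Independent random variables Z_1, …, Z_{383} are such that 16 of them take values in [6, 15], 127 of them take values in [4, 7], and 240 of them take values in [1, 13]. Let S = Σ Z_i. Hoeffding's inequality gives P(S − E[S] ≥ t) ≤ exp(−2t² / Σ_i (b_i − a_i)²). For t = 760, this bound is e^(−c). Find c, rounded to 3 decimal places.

Σ(b_i − a_i)² = 16·9² + 127·3² + 240·12² = 36999.
c = 2t² / 36999 = 2·760² / 36999 = 31.2225.

31.222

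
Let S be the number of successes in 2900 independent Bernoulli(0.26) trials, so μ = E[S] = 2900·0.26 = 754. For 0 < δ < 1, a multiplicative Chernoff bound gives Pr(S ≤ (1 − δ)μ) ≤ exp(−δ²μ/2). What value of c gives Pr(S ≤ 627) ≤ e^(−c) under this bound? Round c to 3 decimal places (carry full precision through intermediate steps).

Write 627 = (1 − δ)μ, so δ = 1 − 627/754 = 0.168435…
Then the exponent is δ²μ/2 = (μ − 627)²/(2μ) = 10.695623.

10.696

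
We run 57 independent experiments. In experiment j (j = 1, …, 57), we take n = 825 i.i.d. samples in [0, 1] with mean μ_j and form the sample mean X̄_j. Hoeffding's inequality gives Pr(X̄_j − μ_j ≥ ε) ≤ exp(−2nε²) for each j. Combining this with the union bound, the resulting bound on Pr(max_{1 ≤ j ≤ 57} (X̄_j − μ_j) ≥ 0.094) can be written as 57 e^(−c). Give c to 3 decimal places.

14.579

Union bound over the 57 events: Pr(max_{1 ≤ j ≤ 57} (X̄_j − μ_j) ≥ 0.094) ≤ 57·exp(−2nε²) = 57 exp(−2·825·0.094²).
So c = 2·825·0.094² = 14.5794.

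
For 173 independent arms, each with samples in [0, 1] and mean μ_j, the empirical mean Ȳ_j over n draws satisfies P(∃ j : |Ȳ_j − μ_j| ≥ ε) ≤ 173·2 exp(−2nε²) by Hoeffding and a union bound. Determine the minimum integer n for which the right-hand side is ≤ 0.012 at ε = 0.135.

282

Need 2·173·exp(−2nε²) ≤ 0.012, i.e. exp(−2nε²) ≤ 0.012/346.
So 2nε² ≥ ln(346/0.012) = 10.269287.
Hence n ≥ 10.269287/(2·0.135²) = 281.736.
The smallest integer n is 282.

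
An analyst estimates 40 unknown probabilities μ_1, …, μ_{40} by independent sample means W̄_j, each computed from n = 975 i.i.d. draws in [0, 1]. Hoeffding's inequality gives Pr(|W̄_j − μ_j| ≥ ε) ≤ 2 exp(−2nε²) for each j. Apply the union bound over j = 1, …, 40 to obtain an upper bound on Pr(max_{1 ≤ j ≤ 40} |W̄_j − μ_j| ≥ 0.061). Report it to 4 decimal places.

0.0565

Per-experiment Hoeffding bound: 2·exp(−2·975·0.061²) = 2·exp(−7.25595) = 0.0014119.
Union bound over 40 events: 40·0.0014119 = 0.05648.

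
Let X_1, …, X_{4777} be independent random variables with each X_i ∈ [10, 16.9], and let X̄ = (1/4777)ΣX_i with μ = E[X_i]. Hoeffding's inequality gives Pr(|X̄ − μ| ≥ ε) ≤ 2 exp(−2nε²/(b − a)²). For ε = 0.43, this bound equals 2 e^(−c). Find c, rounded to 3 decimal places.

37.104

c = 2nε²/(b − a)² = 2·4777·0.43² / 6.9² = 37.1043.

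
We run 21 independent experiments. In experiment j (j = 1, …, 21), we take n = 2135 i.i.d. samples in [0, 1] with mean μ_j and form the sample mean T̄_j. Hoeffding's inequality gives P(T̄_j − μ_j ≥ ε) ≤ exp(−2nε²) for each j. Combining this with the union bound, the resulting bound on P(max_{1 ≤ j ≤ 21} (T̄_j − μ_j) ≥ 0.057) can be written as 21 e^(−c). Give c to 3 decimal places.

13.873

Union bound over the 21 events: P(max_{1 ≤ j ≤ 21} (T̄_j − μ_j) ≥ 0.057) ≤ 21·exp(−2nε²) = 21 exp(−2·2135·0.057²).
So c = 2·2135·0.057² = 13.8732.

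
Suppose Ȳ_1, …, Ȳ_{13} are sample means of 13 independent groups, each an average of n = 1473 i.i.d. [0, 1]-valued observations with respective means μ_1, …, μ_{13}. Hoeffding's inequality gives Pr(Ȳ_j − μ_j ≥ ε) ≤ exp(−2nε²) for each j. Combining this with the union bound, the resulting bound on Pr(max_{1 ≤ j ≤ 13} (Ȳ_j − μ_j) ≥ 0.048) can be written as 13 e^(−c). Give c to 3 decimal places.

6.788

Union bound over the 13 events: Pr(max_{1 ≤ j ≤ 13} (Ȳ_j − μ_j) ≥ 0.048) ≤ 13·exp(−2nε²) = 13 exp(−2·1473·0.048²).
So c = 2·1473·0.048² = 6.7876.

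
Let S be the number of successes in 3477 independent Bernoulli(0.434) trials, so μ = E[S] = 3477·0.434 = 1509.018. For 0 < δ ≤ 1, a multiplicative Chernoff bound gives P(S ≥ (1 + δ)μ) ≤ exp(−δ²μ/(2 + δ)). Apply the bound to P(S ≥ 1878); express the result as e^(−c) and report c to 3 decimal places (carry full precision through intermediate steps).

40.197

Write 1878 = (1 + δ)μ, so δ = 1878/1509.018 − 1 = 0.244518…
Then the exponent is δ²μ/(2 + δ) = (1878 − μ)² / (μ·(2 + δ)) = 40.196927.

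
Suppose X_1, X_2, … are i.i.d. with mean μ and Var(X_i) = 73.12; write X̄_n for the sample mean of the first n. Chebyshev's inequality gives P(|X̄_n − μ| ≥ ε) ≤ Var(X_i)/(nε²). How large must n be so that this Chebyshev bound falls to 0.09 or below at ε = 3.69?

Require 73.12/(n·3.69²) ≤ 0.09, i.e. n ≥ 73.12/(0.09·3.69²) = 59.668.
The smallest integer n is 60.

60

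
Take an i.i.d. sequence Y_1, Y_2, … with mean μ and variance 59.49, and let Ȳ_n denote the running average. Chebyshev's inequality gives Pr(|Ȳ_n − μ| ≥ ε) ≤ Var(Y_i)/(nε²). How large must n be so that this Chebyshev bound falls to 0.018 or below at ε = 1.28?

2018

Require 59.49/(n·1.28²) ≤ 0.018, i.e. n ≥ 59.49/(0.018·1.28²) = 2017.212.
The smallest integer n is 2018.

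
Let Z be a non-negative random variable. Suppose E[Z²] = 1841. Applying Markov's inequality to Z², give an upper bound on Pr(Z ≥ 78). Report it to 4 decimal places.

Since Z ≥ 0, the event {Z ≥ 78} is the same as {Z² ≥ 6084}.
Markov's inequality applied to Z² gives Pr(Z² ≥ 6084) ≤ E[Z²]/6084 = 1841/6084 = 0.3026.

0.3026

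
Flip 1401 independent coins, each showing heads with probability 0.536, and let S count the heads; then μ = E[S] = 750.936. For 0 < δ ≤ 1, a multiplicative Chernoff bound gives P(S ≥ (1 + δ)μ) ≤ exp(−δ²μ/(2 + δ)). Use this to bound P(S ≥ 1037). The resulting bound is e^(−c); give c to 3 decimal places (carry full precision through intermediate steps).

Write 1037 = (1 + δ)μ, so δ = 1037/750.936 − 1 = 0.3809432…
Then the exponent is δ²μ/(2 + δ) = (1037 − μ)² / (μ·(2 + δ)) = 45.769318.

45.769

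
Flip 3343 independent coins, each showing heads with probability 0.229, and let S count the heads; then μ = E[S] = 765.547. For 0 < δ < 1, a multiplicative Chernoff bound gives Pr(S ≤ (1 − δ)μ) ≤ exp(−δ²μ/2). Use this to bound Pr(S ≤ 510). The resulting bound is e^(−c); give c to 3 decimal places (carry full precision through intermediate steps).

Write 510 = (1 − δ)μ, so δ = 1 − 510/765.547 = 0.3338097…
Then the exponent is δ²μ/2 = (μ − 510)²/(2μ) = 42.652031.

42.652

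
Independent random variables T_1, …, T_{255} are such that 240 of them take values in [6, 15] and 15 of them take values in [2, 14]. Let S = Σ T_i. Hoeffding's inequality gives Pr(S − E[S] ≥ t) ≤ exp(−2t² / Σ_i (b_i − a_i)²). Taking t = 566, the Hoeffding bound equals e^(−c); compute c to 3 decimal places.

29.663

Σ(b_i − a_i)² = 240·9² + 15·12² = 21600.
c = 2t² / 21600 = 2·566² / 21600 = 29.6626.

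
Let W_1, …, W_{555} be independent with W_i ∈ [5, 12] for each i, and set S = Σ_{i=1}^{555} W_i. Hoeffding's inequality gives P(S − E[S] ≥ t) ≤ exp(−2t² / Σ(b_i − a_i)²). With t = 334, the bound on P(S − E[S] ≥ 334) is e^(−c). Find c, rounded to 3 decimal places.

8.204

Σ(b_i − a_i)² = 555·(7)² = 27195.
c = 2t²/27195 = 2·334²/27195 = 8.2042.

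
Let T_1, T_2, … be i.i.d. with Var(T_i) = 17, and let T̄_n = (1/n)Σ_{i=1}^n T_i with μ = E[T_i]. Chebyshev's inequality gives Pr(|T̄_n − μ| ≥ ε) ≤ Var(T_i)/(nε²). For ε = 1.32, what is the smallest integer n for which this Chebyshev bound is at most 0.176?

56

Require 17/(n·1.32²) ≤ 0.176, i.e. n ≥ 17/(0.176·1.32²) = 55.436.
The smallest integer n is 56.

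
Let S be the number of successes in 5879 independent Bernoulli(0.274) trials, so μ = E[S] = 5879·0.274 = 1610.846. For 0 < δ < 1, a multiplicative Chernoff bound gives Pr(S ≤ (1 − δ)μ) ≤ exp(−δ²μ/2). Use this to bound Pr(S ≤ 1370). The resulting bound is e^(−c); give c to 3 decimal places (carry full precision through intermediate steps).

18.005

Write 1370 = (1 − δ)μ, so δ = 1 − 1370/1610.846 = 0.1495152…
Then the exponent is δ²μ/2 = (μ − 1370)²/(2μ) = 18.005072.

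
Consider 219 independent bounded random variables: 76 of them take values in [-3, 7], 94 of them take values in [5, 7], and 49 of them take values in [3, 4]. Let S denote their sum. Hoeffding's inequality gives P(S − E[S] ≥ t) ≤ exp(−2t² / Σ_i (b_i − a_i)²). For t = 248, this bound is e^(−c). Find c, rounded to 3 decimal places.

15.328

Σ(b_i − a_i)² = 76·10² + 94·2² + 49·1² = 8025.
c = 2t² / 8025 = 2·248² / 8025 = 15.3281.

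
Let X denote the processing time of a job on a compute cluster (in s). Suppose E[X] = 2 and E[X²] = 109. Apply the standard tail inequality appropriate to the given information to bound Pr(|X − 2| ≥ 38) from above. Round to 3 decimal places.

The first two moments determine the variance, so Chebyshev's inequality is the sharpest standard bound available.
Var(X) = E[X²] − (E[X])² = 109 − 4 = 105.
Chebyshev's inequality: Pr(|X − μ| ≥ t) ≤ Var(X)/t² = 105/1444 = 0.0727.

0.073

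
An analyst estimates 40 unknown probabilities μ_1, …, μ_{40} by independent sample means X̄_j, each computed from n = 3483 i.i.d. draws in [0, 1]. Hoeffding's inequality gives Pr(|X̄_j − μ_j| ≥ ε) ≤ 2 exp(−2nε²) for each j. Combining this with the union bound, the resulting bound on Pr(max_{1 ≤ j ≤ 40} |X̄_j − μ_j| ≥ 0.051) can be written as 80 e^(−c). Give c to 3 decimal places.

18.119

Union bound over the 40 events: Pr(max_{1 ≤ j ≤ 40} |X̄_j − μ_j| ≥ 0.051) ≤ 40·2·exp(−2nε²) = 80 exp(−2·3483·0.051²).
So c = 2·3483·0.051² = 18.1186.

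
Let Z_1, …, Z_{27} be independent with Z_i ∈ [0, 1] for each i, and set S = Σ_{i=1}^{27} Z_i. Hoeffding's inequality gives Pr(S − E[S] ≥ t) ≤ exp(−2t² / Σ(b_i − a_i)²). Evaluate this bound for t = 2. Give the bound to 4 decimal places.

0.7436

Σ(b_i − a_i)² = 27·(1)² = 27.
Exponent = 2·2²/27 = 0.2963.
Bound = exp(−0.2963) = 0.74357.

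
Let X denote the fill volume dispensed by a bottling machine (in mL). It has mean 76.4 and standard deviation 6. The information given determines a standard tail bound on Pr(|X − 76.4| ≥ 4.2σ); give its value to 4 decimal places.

Mean and variance are known, so Chebyshev's inequality applies.
Chebyshev: Pr(|X − μ| ≥ t) ≤ Var(X)/t².
Var(X) = σ² = 6² = 36.
t = 4.2·6 = 25.2.
Bound = 36 / 635.04 = 0.0567.

0.0567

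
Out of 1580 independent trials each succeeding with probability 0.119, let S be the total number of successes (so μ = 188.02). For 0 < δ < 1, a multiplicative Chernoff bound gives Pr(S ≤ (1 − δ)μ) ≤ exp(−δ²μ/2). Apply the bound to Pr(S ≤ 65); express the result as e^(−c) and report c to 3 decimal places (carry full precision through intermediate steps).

Write 65 = (1 − δ)μ, so δ = 1 − 65/188.02 = 0.6542921…
Then the exponent is δ²μ/2 = (μ − 65)²/(2μ) = 40.245507.

40.246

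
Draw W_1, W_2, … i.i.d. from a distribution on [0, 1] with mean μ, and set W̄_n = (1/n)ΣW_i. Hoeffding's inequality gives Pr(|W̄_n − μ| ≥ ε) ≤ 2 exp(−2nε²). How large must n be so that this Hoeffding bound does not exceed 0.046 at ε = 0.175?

Require 2·exp(−2nε²) ≤ 0.046, i.e. 2nε² ≥ ln(2/0.046) = 3.772261.
So n ≥ 3.772261 / (2·0.175²) = 61.588.
The smallest integer n is 62.

62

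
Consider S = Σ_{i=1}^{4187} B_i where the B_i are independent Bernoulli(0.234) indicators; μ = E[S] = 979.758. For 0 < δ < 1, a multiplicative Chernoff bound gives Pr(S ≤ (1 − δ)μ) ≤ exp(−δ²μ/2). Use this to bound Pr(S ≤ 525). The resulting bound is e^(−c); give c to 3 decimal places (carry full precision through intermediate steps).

105.539

Write 525 = (1 − δ)μ, so δ = 1 − 525/979.758 = 0.4641534…
Then the exponent is δ²μ/2 = (μ − 525)²/(2μ) = 105.538734.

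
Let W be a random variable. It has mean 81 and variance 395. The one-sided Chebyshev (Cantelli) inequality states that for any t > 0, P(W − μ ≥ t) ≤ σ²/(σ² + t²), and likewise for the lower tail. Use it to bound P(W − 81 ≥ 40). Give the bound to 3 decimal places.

0.198

Here σ² = 395 and t = 40, so σ² + t² = 1995.
Cantelli's bound: 395/1995 = 0.1980.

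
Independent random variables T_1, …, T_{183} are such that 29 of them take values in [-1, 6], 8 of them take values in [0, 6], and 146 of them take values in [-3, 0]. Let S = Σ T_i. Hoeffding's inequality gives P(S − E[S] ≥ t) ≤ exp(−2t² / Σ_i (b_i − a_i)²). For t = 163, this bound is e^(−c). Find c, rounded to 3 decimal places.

17.578

Σ(b_i − a_i)² = 29·7² + 8·6² + 146·3² = 3023.
c = 2t² / 3023 = 2·163² / 3023 = 17.5779.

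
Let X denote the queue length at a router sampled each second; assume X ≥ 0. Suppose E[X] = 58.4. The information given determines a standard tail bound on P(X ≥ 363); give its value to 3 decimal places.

0.161

Only the mean of a non-negative variable is known, so Markov's inequality is the applicable tail bound.
Markov's inequality: for a non-negative random variable, P(X ≥ a) ≤ E[X]/a.
Here E[X] = 58.4 and a = 363, so the bound is 58.4/363 = 0.1609.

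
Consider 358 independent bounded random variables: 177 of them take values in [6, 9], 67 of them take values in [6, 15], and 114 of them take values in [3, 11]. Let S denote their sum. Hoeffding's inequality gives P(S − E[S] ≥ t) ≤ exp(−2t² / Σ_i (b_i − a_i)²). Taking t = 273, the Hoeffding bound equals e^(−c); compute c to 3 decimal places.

Σ(b_i − a_i)² = 177·3² + 67·9² + 114·8² = 14316.
c = 2t² / 14316 = 2·273² / 14316 = 10.4120.

10.412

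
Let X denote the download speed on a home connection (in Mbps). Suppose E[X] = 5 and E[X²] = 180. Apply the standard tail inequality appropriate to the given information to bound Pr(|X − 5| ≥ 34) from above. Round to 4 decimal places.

The first two moments determine the variance, so Chebyshev's inequality is the sharpest standard bound available.
Var(X) = E[X²] − (E[X])² = 180 − 25 = 155.
Chebyshev's inequality: Pr(|X − μ| ≥ t) ≤ Var(X)/t² = 155/1156 = 0.1341.

0.1341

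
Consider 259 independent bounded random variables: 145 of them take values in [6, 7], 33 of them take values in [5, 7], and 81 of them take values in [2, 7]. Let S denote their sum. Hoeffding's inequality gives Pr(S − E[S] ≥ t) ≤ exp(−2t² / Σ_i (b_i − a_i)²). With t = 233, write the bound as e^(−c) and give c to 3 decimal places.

47.167

Σ(b_i − a_i)² = 145·1² + 33·2² + 81·5² = 2302.
c = 2t² / 2302 = 2·233² / 2302 = 47.1668.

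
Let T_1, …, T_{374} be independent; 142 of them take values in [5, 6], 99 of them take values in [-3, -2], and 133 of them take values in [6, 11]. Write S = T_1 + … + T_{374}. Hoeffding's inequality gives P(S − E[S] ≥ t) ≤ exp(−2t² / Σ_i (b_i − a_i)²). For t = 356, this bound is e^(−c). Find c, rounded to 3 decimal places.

Σ(b_i − a_i)² = 142·1² + 99·1² + 133·5² = 3566.
c = 2t² / 3566 = 2·356² / 3566 = 71.0802.

71.080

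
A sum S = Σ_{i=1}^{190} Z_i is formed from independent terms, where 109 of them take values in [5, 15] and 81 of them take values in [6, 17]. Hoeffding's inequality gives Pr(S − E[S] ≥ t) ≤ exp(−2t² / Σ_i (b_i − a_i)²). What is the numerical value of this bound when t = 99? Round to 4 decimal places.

0.3879

Σ(b_i − a_i)² = 109·10² + 81·11² = 20701.
Exponent = 2·99² / 20701 = 0.94691.
Bound = exp(−0.94691) = 0.38794.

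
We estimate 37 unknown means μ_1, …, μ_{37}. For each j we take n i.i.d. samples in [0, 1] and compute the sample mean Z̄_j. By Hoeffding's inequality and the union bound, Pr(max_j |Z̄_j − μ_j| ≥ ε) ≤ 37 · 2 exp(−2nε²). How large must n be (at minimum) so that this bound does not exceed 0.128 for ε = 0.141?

160

Need 2·37·exp(−2nε²) ≤ 0.128, i.e. exp(−2nε²) ≤ 0.128/74.
So 2nε² ≥ ln(74/0.128) = 6.359790.
Hence n ≥ 6.359790/(2·0.141²) = 159.946.
The smallest integer n is 160.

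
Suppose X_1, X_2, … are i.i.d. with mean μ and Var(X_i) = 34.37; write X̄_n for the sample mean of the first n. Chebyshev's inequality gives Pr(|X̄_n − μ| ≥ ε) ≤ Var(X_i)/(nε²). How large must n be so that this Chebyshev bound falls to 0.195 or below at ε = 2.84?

22

Require 34.37/(n·2.84²) ≤ 0.195, i.e. n ≥ 34.37/(0.195·2.84²) = 21.853.
The smallest integer n is 22.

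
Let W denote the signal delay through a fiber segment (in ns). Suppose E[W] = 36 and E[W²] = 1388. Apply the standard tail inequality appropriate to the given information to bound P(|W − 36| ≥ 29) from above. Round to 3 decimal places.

0.109

The first two moments determine the variance, so Chebyshev's inequality is the sharpest standard bound available.
Var(W) = E[W²] − (E[W])² = 1388 − 1296 = 92.
Chebyshev's inequality: P(|W − μ| ≥ t) ≤ Var(W)/t² = 92/841 = 0.1094.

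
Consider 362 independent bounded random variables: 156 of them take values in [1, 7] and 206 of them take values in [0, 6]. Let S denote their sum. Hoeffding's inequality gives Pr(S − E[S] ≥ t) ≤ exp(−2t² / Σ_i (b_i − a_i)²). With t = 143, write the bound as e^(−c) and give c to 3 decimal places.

3.138

Σ(b_i − a_i)² = 156·6² + 206·6² = 13032.
c = 2t² / 13032 = 2·143² / 13032 = 3.1383.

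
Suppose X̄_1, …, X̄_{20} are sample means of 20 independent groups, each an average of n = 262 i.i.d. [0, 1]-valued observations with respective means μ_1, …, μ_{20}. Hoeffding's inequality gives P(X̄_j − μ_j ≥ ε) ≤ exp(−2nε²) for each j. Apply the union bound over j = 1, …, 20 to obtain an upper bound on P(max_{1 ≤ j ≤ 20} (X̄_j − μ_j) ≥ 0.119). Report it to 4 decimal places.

Per-experiment Hoeffding bound: exp(−2·262·0.119²) = exp(−7.42036) = 0.00059893.
Union bound over 20 events: 20·0.00059893 = 0.01198.

0.0120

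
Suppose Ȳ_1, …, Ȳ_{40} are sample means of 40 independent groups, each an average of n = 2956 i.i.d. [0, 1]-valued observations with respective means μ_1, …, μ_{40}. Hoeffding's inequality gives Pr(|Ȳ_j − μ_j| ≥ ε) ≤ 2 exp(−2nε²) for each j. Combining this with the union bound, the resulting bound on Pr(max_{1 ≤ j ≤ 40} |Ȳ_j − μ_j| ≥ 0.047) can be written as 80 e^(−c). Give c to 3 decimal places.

13.060

Union bound over the 40 events: Pr(max_{1 ≤ j ≤ 40} |Ȳ_j − μ_j| ≥ 0.047) ≤ 40·2·exp(−2nε²) = 80 exp(−2·2956·0.047²).
So c = 2·2956·0.047² = 13.0596.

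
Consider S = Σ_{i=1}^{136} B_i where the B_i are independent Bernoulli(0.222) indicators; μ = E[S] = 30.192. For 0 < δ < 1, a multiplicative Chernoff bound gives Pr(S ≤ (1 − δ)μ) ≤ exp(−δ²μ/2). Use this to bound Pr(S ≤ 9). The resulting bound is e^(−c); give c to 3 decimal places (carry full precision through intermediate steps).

7.437

Write 9 = (1 − δ)μ, so δ = 1 − 9/30.192 = 0.7019078…
Then the exponent is δ²μ/2 = (μ − 9)²/(2μ) = 7.437415.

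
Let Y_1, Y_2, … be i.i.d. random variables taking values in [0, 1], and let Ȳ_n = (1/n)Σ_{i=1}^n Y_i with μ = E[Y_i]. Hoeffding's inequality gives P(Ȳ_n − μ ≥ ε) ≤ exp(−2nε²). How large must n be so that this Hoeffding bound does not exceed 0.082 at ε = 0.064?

Require exp(−2nε²) ≤ 0.082, i.e. 2nε² ≥ ln(1/0.082) = 2.501036.
So n ≥ 2.501036 / (2·0.064²) = 305.302.
The smallest integer n is 306.

306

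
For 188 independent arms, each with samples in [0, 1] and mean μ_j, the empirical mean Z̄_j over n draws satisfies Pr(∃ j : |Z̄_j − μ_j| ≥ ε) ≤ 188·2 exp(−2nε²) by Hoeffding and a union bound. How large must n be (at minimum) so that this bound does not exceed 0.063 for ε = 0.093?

Need 2·188·exp(−2nε²) ≤ 0.063, i.e. exp(−2nε²) ≤ 0.063/376.
So 2nε² ≥ ln(376/0.063) = 8.694210.
Hence n ≥ 8.694210/(2·0.093²) = 502.614.
The smallest integer n is 503.

503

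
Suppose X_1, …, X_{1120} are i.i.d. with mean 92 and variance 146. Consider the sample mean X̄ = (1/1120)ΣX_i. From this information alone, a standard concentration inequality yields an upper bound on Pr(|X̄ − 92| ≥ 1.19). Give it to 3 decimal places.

0.092

With mean and variance of each term known, Chebyshev's inequality bounds the deviation of the sum (or sample mean).
Var(X̄) = Var(X_i)/n = 146/1120 = 0.13036.
Chebyshev: Pr(|X̄ − 92| ≥ 1.19) ≤ Var(X̄)/(1.19)² = 146/(1120·1.19²) = 0.0921.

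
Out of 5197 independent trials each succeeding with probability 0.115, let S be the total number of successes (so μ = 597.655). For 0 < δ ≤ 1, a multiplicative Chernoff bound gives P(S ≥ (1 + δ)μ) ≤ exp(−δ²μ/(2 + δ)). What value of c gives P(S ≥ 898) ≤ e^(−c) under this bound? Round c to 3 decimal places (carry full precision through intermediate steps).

60.313

Write 898 = (1 + δ)μ, so δ = 898/597.655 − 1 = 0.5025391…
Then the exponent is δ²μ/(2 + δ) = (898 − μ)² / (μ·(2 + δ)) = 60.312785.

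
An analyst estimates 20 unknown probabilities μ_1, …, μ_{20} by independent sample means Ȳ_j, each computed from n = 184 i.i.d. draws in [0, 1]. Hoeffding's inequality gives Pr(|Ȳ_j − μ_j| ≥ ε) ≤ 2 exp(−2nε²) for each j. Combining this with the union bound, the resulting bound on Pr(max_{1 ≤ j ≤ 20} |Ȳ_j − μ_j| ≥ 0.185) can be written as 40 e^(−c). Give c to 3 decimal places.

12.595

Union bound over the 20 events: Pr(max_{1 ≤ j ≤ 20} |Ȳ_j − μ_j| ≥ 0.185) ≤ 20·2·exp(−2nε²) = 40 exp(−2·184·0.185²).
So c = 2·184·0.185² = 12.5948.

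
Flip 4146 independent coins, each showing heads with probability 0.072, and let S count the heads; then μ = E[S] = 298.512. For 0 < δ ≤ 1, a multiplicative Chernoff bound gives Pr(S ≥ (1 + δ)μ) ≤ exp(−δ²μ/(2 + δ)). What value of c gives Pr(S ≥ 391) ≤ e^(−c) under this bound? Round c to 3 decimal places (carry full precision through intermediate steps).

12.406

Write 391 = (1 + δ)μ, so δ = 391/298.512 − 1 = 0.3098301…
Then the exponent is δ²μ/(2 + δ) = (391 − μ)² / (μ·(2 + δ)) = 12.405919.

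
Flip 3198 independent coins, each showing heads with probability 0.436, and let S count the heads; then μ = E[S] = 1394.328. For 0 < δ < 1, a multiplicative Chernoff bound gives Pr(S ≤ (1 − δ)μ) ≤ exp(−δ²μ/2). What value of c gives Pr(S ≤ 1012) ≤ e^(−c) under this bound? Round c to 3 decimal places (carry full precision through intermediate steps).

52.418

Write 1012 = (1 − δ)μ, so δ = 1 − 1012/1394.328 = 0.2742023…
Then the exponent is δ²μ/2 = (μ − 1012)²/(2μ) = 52.417616.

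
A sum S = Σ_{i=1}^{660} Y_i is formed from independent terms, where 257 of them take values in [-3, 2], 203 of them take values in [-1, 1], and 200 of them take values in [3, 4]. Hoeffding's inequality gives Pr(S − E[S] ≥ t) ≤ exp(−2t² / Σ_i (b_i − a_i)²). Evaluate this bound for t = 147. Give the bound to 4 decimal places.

0.0030

Σ(b_i − a_i)² = 257·5² + 203·2² + 200·1² = 7437.
Exponent = 2·147² / 7437 = 5.81121.
Bound = exp(−5.81121) = 0.00299.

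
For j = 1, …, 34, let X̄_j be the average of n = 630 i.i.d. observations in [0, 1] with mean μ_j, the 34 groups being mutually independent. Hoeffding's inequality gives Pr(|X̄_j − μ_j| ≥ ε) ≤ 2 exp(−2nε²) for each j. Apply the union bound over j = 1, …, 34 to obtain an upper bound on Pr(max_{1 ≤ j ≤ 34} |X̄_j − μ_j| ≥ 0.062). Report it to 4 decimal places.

0.5358

Per-experiment Hoeffding bound: 2·exp(−2·630·0.062²) = 2·exp(−4.84344) = 0.01576.
Union bound over 34 events: 34·0.01576 = 0.53583.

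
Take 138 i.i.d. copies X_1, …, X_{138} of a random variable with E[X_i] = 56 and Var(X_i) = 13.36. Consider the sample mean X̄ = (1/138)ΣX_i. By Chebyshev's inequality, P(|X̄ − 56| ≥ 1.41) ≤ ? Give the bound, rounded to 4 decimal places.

0.0487

Var(X̄) = Var(X_i)/n = 13.36/138 = 0.096812.
Chebyshev: P(|X̄ − 56| ≥ 1.41) ≤ Var(X̄)/(1.41)² = 13.36/(138·1.41²) = 0.0487.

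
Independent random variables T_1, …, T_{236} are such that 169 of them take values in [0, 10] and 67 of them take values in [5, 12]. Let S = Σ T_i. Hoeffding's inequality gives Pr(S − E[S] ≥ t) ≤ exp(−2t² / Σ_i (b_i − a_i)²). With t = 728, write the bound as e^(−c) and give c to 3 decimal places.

Σ(b_i − a_i)² = 169·10² + 67·7² = 20183.
c = 2t² / 20183 = 2·728² / 20183 = 52.5179.

52.518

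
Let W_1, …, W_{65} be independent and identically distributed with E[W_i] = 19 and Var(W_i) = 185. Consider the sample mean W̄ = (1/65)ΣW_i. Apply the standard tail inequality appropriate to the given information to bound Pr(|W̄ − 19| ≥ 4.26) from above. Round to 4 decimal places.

0.1568

With mean and variance of each term known, Chebyshev's inequality bounds the deviation of the sum (or sample mean).
Var(W̄) = Var(W_i)/n = 185/65 = 2.8462.
Chebyshev: Pr(|W̄ − 19| ≥ 4.26) ≤ Var(W̄)/(4.26)² = 185/(65·4.26²) = 0.1568.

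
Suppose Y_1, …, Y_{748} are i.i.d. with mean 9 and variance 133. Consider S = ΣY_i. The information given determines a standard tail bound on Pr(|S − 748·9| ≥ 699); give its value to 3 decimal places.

With mean and variance of each term known, Chebyshev's inequality bounds the deviation of the sum (or sample mean).
Var(S) = n·Var(Y_i) = 748·133 = 99484.
Chebyshev: Pr(|S − 748·9| ≥ 699) ≤ Var(S)/699² = 99484/488601 = 0.2036.

0.204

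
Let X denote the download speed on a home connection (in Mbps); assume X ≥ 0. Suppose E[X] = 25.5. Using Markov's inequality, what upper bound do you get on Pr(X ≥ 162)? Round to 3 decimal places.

0.157

Markov's inequality: for a non-negative random variable, Pr(X ≥ a) ≤ E[X]/a.
Here E[X] = 25.5 and a = 162, so the bound is 25.5/162 = 0.1574.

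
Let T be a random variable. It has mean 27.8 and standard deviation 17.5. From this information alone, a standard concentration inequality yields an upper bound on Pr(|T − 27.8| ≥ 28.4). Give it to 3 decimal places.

0.380

Mean and variance are known, so Chebyshev's inequality applies.
Chebyshev: Pr(|T − μ| ≥ t) ≤ Var(T)/t².
Var(T) = σ² = 17.5² = 306.25.
Bound = 306.25 / 806.56 = 0.3797.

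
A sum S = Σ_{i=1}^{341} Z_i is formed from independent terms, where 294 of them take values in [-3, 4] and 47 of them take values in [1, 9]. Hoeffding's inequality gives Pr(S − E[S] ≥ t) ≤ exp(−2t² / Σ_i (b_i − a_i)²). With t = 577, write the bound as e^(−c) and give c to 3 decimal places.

Σ(b_i − a_i)² = 294·7² + 47·8² = 17414.
c = 2t² / 17414 = 2·577² / 17414 = 38.2369.

38.237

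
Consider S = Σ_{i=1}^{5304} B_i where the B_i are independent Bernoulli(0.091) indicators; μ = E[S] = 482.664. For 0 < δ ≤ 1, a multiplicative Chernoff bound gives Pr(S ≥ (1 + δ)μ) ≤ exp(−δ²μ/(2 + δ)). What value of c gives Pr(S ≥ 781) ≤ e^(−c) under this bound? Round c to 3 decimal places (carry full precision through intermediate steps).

Write 781 = (1 + δ)μ, so δ = 781/482.664 − 1 = 0.6181029…
Then the exponent is δ²μ/(2 + δ) = (781 − μ)² / (μ·(2 + δ)) = 70.433572.

70.434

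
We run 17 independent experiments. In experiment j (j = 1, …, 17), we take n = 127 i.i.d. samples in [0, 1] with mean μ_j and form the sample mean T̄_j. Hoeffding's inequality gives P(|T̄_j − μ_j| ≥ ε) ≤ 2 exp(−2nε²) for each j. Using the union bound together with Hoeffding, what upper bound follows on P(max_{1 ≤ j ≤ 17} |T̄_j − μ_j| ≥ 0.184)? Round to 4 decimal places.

0.0063

Per-experiment Hoeffding bound: 2·exp(−2·127·0.184²) = 2·exp(−8.59942) = 0.00036842.
Union bound over 17 events: 17·0.00036842 = 0.00626.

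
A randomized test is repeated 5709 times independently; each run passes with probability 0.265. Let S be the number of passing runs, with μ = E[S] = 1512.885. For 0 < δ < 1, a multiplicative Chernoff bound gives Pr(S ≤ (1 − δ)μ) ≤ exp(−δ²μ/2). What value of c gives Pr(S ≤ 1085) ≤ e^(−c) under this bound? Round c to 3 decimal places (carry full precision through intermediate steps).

60.509

Write 1085 = (1 − δ)μ, so δ = 1 − 1085/1512.885 = 0.2828272…
Then the exponent is δ²μ/2 = (μ − 1085)²/(2μ) = 60.508754.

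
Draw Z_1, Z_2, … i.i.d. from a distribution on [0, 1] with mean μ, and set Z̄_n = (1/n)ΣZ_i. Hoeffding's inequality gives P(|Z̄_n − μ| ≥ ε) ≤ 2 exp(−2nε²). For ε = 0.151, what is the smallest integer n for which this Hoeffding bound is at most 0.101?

66

Require 2·exp(−2nε²) ≤ 0.101, i.e. 2nε² ≥ ln(2/0.101) = 2.985782.
So n ≥ 2.985782 / (2·0.151²) = 65.475.
The smallest integer n is 66.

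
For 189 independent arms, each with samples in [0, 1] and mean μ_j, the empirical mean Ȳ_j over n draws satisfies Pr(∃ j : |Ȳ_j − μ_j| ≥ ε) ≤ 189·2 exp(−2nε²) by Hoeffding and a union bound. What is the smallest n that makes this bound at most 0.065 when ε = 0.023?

Need 2·189·exp(−2nε²) ≤ 0.065, i.e. exp(−2nε²) ≤ 0.065/378.
So 2nε² ≥ ln(378/0.065) = 8.668262.
Hence n ≥ 8.668262/(2·0.023²) = 8193.064.
The smallest integer n is 8194.

8194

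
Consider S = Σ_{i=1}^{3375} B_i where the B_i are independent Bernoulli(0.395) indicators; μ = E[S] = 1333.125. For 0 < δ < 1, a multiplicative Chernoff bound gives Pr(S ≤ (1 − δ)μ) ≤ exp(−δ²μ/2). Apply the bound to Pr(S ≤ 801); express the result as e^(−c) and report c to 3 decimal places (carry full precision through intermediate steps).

Write 801 = (1 − δ)μ, so δ = 1 − 801/1333.125 = 0.3991561…
Then the exponent is δ²μ/2 = (μ − 801)²/(2μ) = 106.200475.

106.200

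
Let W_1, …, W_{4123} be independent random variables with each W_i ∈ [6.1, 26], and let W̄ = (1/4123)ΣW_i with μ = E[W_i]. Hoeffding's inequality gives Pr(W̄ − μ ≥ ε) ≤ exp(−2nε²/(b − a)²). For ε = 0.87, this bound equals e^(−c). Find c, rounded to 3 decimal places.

15.761

c = 2nε²/(b − a)² = 2·4123·0.87² / 19.9² = 15.7607.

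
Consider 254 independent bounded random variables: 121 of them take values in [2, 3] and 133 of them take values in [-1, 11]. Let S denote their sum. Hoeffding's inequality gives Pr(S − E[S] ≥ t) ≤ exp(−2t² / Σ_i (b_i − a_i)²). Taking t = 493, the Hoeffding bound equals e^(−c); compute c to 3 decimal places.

Σ(b_i − a_i)² = 121·1² + 133·12² = 19273.
c = 2t² / 19273 = 2·493² / 19273 = 25.2217.

25.222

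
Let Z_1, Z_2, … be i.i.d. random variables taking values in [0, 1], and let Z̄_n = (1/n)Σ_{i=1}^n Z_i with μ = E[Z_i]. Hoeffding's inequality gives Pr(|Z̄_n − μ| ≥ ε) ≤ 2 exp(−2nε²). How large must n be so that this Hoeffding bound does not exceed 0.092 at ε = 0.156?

64

Require 2·exp(−2nε²) ≤ 0.092, i.e. 2nε² ≥ ln(2/0.092) = 3.079114.
So n ≥ 3.079114 / (2·0.156²) = 63.263.
The smallest integer n is 64.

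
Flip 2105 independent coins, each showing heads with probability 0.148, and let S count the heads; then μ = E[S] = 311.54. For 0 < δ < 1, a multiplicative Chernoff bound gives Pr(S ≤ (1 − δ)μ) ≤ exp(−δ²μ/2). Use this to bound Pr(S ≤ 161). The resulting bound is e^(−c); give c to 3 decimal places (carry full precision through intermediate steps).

36.371

Write 161 = (1 − δ)μ, so δ = 1 − 161/311.54 = 0.4832124…
Then the exponent is δ²μ/2 = (μ − 161)²/(2μ) = 36.371399.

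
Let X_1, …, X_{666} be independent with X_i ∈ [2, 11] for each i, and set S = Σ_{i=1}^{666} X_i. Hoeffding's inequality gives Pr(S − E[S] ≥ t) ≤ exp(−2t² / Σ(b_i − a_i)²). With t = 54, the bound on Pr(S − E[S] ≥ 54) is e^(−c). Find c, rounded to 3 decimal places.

0.108

Σ(b_i − a_i)² = 666·(9)² = 53946.
c = 2t²/53946 = 2·54²/53946 = 0.1081.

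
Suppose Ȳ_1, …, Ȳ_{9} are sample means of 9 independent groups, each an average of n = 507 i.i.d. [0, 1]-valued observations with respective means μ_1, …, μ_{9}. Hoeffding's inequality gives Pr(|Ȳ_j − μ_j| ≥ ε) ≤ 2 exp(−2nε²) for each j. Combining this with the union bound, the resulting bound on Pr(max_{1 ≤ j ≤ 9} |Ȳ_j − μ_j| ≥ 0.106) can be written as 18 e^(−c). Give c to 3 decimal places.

Union bound over the 9 events: Pr(max_{1 ≤ j ≤ 9} |Ȳ_j − μ_j| ≥ 0.106) ≤ 9·2·exp(−2nε²) = 18 exp(−2·507·0.106²).
So c = 2·507·0.106² = 11.3933.

11.393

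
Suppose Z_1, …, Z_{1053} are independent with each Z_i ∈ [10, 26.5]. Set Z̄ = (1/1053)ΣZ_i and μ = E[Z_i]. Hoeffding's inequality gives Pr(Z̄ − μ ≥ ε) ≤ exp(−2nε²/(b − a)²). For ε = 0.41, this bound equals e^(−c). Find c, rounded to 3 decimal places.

1.300

c = 2nε²/(b − a)² = 2·1053·0.41² / 16.5² = 1.3003.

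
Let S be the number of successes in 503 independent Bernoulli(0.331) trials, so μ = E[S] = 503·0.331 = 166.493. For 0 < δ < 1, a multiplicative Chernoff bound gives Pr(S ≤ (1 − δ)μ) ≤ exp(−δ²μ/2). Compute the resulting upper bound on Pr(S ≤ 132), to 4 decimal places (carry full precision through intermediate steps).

Write 132 = (1 − δ)μ, so δ = 1 − 132/166.493 = 0.2071739…
Then the exponent is δ²μ/2 = (μ − 132)²/(2μ) = 3.573024.
Bound = exp(−3.573024) = 0.02807.

0.0281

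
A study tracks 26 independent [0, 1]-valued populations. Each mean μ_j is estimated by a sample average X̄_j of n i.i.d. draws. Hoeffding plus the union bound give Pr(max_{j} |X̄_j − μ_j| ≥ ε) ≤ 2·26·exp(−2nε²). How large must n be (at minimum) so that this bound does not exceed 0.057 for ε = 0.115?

Need 2·26·exp(−2nε²) ≤ 0.057, i.e. exp(−2nε²) ≤ 0.057/52.
So 2nε² ≥ ln(52/0.057) = 6.815948.
Hence n ≥ 6.815948/(2·0.115²) = 257.692.
The smallest integer n is 258.

258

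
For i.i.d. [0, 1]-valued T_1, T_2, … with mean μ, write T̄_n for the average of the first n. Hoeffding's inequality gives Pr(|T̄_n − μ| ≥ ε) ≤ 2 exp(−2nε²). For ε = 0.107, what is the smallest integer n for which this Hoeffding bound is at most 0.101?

131

Require 2·exp(−2nε²) ≤ 0.101, i.e. 2nε² ≥ ln(2/0.101) = 2.985782.
So n ≥ 2.985782 / (2·0.107²) = 130.395.
The smallest integer n is 131.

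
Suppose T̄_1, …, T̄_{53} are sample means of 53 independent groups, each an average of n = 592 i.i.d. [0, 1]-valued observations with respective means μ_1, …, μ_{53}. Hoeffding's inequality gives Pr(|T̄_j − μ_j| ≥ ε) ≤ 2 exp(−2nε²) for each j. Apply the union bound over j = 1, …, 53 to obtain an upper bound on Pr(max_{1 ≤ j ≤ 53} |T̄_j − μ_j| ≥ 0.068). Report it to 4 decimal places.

0.4442

Per-experiment Hoeffding bound: 2·exp(−2·592·0.068²) = 2·exp(−5.47482) = 0.008382.
Union bound over 53 events: 53·0.008382 = 0.44425.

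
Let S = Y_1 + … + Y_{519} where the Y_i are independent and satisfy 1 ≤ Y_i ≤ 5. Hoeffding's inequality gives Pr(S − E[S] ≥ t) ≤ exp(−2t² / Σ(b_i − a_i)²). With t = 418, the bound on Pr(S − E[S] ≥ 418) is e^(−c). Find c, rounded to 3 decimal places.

Σ(b_i − a_i)² = 519·(4)² = 8304.
c = 2t²/8304 = 2·418²/8304 = 42.0819.

42.082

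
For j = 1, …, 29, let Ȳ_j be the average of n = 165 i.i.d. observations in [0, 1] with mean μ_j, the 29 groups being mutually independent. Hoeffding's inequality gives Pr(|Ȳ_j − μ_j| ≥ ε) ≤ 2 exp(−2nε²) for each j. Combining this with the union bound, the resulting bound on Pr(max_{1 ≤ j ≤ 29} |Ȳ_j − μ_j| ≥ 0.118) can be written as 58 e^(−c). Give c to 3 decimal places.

4.595

Union bound over the 29 events: Pr(max_{1 ≤ j ≤ 29} |Ȳ_j − μ_j| ≥ 0.118) ≤ 29·2·exp(−2nε²) = 58 exp(−2·165·0.118²).
So c = 2·165·0.118² = 4.5949.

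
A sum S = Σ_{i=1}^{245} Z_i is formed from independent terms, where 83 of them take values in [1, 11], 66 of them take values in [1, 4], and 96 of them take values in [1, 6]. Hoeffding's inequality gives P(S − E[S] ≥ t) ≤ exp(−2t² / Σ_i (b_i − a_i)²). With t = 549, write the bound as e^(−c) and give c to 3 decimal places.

53.374

Σ(b_i − a_i)² = 83·10² + 66·3² + 96·5² = 11294.
c = 2t² / 11294 = 2·549² / 11294 = 53.3736.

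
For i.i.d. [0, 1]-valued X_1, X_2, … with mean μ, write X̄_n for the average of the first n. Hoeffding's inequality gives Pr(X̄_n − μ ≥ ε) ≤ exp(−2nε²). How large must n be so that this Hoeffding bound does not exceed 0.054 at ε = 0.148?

67

Require exp(−2nε²) ≤ 0.054, i.e. 2nε² ≥ ln(1/0.054) = 2.918771.
So n ≥ 2.918771 / (2·0.148²) = 66.626.
The smallest integer n is 67.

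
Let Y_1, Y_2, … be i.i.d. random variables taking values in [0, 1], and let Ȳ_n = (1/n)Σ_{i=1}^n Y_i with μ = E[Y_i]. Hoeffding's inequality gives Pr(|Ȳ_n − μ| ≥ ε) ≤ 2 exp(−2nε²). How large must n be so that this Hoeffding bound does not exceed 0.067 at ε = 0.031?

1768

Require 2·exp(−2nε²) ≤ 0.067, i.e. 2nε² ≥ ln(2/0.067) = 3.396210.
So n ≥ 3.396210 / (2·0.031²) = 1767.019.
The smallest integer n is 1768.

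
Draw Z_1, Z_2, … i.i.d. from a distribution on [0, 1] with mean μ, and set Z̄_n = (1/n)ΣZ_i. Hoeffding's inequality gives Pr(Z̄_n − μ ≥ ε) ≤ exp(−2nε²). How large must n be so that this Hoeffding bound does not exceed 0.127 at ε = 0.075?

Require exp(−2nε²) ≤ 0.127, i.e. 2nε² ≥ ln(1/0.127) = 2.063568.
So n ≥ 2.063568 / (2·0.075²) = 183.428.
The smallest integer n is 184.

184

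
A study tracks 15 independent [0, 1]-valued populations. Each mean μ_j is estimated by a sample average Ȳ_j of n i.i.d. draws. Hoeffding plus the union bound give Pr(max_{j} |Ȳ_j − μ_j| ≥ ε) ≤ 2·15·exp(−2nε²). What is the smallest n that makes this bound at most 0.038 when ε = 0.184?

99

Need 2·15·exp(−2nε²) ≤ 0.038, i.e. exp(−2nε²) ≤ 0.038/30.
So 2nε² ≥ ln(30/0.038) = 6.671367.
Hence n ≥ 6.671367/(2·0.184²) = 98.526.
The smallest integer n is 99.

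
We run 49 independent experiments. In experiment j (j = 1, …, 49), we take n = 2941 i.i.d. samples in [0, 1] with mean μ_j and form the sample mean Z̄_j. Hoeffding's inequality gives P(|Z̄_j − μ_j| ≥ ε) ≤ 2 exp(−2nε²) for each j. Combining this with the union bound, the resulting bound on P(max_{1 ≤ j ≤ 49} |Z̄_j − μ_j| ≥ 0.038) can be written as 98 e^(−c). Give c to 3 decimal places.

8.494

Union bound over the 49 events: P(max_{1 ≤ j ≤ 49} |Z̄_j − μ_j| ≥ 0.038) ≤ 49·2·exp(−2nε²) = 98 exp(−2·2941·0.038²).
So c = 2·2941·0.038² = 8.4936.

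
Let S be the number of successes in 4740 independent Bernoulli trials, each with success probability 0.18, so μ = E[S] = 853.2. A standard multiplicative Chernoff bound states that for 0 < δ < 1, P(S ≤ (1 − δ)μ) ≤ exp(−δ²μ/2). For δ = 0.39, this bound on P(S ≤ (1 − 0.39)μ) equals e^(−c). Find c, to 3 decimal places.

c = δ²μ/2 = 0.39²·853.2/2 = 64.8859.

64.886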